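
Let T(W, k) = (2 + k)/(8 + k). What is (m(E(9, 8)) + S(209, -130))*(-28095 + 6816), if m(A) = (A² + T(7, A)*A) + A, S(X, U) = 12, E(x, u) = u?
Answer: -1893831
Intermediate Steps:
T(W, k) = (2 + k)/(8 + k)
m(A) = A + A² + A*(2 + A)/(8 + A) (m(A) = (A² + ((2 + A)/(8 + A))*A) + A = (A² + A*(2 + A)/(8 + A)) + A = A + A² + A*(2 + A)/(8 + A))
(m(E(9, 8)) + S(209, -130))*(-28095 + 6816) = (8*(10 + 8² + 10*8)/(8 + 8) + 12)*(-28095 + 6816) = (8*(10 + 64 + 80)/16 + 12)*(-21279) = (8*(1/16)*154 + 12)*(-21279) = (77 + 12)*(-21279) = 89*(-21279) = -1893831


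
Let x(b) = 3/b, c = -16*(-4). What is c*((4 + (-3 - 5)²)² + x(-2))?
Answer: 295840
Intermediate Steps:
c = 64
c*((4 + (-3 - 5)²)² + x(-2)) = 64*((4 + (-3 - 5)²)² + 3/(-2)) = 64*((4 + (-8)²)² + 3*(-½)) = 64*((4 + 64)² - 3/2) = 64*(68² - 3/2) = 64*(4624 - 3/2) = 64*(9245/2) = 295840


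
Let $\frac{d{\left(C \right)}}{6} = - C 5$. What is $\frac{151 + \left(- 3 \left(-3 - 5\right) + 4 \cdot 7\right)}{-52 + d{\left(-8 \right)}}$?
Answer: $\frac{203}{188} \approx 1.0798$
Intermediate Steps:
$d{\left(C \right)} = - 30 C$ ($d{\left(C \right)} = 6 - C 5 = 6 \left(- 5 C\right) = - 30 C$)
$\frac{151 + \left(- 3 \left(-3 - 5\right) + 4 \cdot 7\right)}{-52 + d{\left(-8 \right)}} = \frac{151 + \left(- 3 \left(-3 - 5\right) + 4 \cdot 7\right)}{-52 - -240} = \frac{151 + \left(\left(-3\right) \left(-8\right) + 28\right)}{-52 + 240} = \frac{151 + \left(24 + 28\right)}{188} = \frac{151 + 52}{188} = \frac{1}{188} \cdot 203 = \frac{203}{188}$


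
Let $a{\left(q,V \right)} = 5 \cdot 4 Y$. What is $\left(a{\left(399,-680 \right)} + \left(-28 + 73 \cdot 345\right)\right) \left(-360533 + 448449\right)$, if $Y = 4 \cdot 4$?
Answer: $2239835932$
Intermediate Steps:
$Y = 16$
$a{\left(q,V \right)} = 320$ ($a{\left(q,V \right)} = 5 \cdot 4 \cdot 16 = 20 \cdot 16 = 320$)
$\left(a{\left(399,-680 \right)} + \left(-28 + 73 \cdot 345\right)\right) \left(-360533 + 448449\right) = \left(320 + \left(-28 + 73 \cdot 345\right)\right) \left(-360533 + 448449\right) = \left(320 + \left(-28 + 25185\right)\right) 87916 = \left(320 + 25157\right) 87916 = 25477 \cdot 87916 = 2239835932$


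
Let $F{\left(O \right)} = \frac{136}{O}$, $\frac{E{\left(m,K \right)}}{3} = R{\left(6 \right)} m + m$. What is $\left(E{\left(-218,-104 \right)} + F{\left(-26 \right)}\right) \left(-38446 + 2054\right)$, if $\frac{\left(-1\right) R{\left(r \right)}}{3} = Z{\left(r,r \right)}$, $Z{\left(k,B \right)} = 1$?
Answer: $- \frac{616334912}{13} \approx -4.741 \cdot 10^{7}$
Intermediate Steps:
$R{\left(r \right)} = -3$ ($R{\left(r \right)} = \left(-3\right) 1 = -3$)
$E{\left(m,K \right)} = - 6 m$ ($E{\left(m,K \right)} = 3 \left(- 3 m + m\right) = 3 \left(- 2 m\right) = - 6 m$)
$\left(E{\left(-218,-104 \right)} + F{\left(-26 \right)}\right) \left(-38446 + 2054\right) = \left(\left(-6\right) \left(-218\right) + \frac{136}{-26}\right) \left(-38446 + 2054\right) = \left(1308 + 136 \left(- \frac{1}{26}\right)\right) \left(-36392\right) = \left(1308 - \frac{68}{13}\right) \left(-36392\right) = \frac{16936}{13} \left(-36392\right) = - \frac{616334912}{13}$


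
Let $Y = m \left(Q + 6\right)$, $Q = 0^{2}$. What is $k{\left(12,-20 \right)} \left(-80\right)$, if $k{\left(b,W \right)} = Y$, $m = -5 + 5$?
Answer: $0$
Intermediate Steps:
$m = 0$
$Q = 0$
$Y = 0$ ($Y = 0 \left(0 + 6\right) = 0 \cdot 6 = 0$)
$k{\left(b,W \right)} = 0$
$k{\left(12,-20 \right)} \left(-80\right) = 0 \left(-80\right) = 0$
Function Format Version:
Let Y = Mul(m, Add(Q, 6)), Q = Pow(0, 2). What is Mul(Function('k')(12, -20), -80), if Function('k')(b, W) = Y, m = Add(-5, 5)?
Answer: 0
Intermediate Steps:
m = 0
Q = 0
Y = 0 (Y = Mul(0, Add(0, 6)) = Mul(0, 6) = 0)
Function('k')(b, W) = 0
Mul(Function('k')(12, -20), -80) = Mul(0, -80) = 0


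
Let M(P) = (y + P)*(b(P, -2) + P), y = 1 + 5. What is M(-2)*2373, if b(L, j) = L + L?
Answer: -56952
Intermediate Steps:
b(L, j) = 2*L
y = 6
M(P) = 3*P*(6 + P) (M(P) = (6 + P)*(2*P + P) = (6 + P)*(3*P) = 3*P*(6 + P))
M(-2)*2373 = (3*(-2)*(6 - 2))*2373 = (3*(-2)*4)*2373 = -24*2373 = -56952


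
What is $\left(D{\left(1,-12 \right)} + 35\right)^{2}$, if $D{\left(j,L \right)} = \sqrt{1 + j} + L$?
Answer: $\left(23 + \sqrt{2}\right)^{2} \approx 596.05$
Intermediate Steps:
$D{\left(j,L \right)} = L + \sqrt{1 + j}$
$\left(D{\left(1,-12 \right)} + 35\right)^{2} = \left(\left(-12 + \sqrt{1 + 1}\right) + 35\right)^{2} = \left(\left(-12 + \sqrt{2}\right) + 35\right)^{2} = \left(23 + \sqrt{2}\right)^{2}$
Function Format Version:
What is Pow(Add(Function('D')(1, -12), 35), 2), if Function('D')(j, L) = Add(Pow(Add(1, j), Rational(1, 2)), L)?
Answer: Pow(Add(23, Pow(2, Rational(1, 2))), 2) ≈ 596.05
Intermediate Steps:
Function('D')(j, L) = Add(L, Pow(Add(1, j), Rational(1, 2)))
Pow(Add(Function('D')(1, -12), 35), 2) = Pow(Add(Add(-12, Pow(Add(1, 1), Rational(1, 2))), 35), 2) = Pow(Add(Add(-12, Pow(2, Rational(1, 2))), 35), 2) = Pow(Add(23, Pow(2, Rational(1, 2))), 2)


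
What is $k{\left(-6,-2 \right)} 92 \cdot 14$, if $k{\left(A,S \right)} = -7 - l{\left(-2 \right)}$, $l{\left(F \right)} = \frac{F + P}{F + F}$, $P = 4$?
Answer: $-8372$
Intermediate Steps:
$l{\left(F \right)} = \frac{4 + F}{2 F}$ ($l{\left(F \right)} = \frac{F + 4}{F + F} = \frac{4 + F}{2 F}$)
$k{\left(A,S \right)} = - \frac{13}{2}$ ($k{\left(A,S \right)} = -7 - \frac{4 - 2}{2 \left(-2\right)} = -7 - \frac{1}{2} \left(- \frac{1}{2}\right) 2 = -7 - - \frac{1}{2} = -7 + \frac{1}{2} = - \frac{13}{2}$)
$k{\left(-6,-2 \right)} 92 \cdot 14 = \left(- \frac{13}{2}\right) 92 \cdot 14 = \left(-598\right) 14 = -8372$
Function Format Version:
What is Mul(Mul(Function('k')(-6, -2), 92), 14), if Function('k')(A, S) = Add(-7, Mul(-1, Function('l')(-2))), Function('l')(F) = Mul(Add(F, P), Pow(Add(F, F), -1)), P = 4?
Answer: -8372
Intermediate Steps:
Function('l')(F) = Mul(Rational(1, 2), Pow(F, -1), Add(4, F)) (Function('l')(F) = Mul(Add(F, 4), Pow(Add(F, F), -1)) = Mul(Add(4, F), Pow(Mul(2, F), -1)) = Mul(Add(4, F), Mul(Rational(1, 2), Pow(F, -1))) = Mul(Rational(1, 2), Pow(F, -1), Add(4, F)))
Function('k')(A, S) = Rational(-13, 2) (Function('k')(A, S) = Add(-7, Mul(-1, Mul(Rational(1, 2), Pow(-2, -1), Add(4, -2)))) = Add(-7, Mul(-1, Mul(Rational(1, 2), Rational(-1, 2), 2))) = Add(-7, Mul(-1, Rational(-1, 2))) = Add(-7, Rational(1, 2)) = Rational(-13, 2))
Mul(Mul(Function('k')(-6, -2), 92), 14) = Mul(Mul(Rational(-13, 2), 92), 14) = Mul(-598, 14) = -8372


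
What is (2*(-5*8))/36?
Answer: -20/9 ≈ -2.2222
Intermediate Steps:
(2*(-5*8))/36 = (2*(-40))*(1/36) = -80*1/36 = -20/9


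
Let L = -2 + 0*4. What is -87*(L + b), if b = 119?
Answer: -10179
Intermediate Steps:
L = -2 (L = -2 + 0 = -2)
-87*(L + b) = -87*(-2 + 119) = -87*117 = -10179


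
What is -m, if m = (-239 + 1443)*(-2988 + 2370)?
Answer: 744072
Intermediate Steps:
m = -744072 (m = 1204*(-618) = -744072)
-m = -1*(-744072) = 744072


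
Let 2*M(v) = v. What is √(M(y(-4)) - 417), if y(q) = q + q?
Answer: I*√421 ≈ 20.518*I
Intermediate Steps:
y(q) = 2*q
M(v) = v/2
√(M(y(-4)) - 417) = √((2*(-4))/2 - 417) = √((½)*(-8) - 417) = √(-4 - 417) = √(-421) = I*√421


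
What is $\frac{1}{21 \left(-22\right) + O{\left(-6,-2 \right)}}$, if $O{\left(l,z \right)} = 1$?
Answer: $- \frac{1}{461} \approx -0.0021692$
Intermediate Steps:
$\frac{1}{21 \left(-22\right) + O{\left(-6,-2 \right)}} = \frac{1}{21 \left(-22\right) + 1} = \frac{1}{-462 + 1} = \frac{1}{-461} = - \frac{1}{461}$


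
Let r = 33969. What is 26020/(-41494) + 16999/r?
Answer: -89258437/704754843 ≈ -0.12665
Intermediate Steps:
26020/(-41494) + 16999/r = 26020/(-41494) + 16999/33969 = 26020*(-1/41494) + 16999*(1/33969) = -13010/20747 + 16999/33969 = -89258437/704754843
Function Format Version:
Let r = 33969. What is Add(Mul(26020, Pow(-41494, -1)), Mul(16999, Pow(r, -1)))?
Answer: Rational(-89258437, 704754843) ≈ -0.12665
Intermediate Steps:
Add(Mul(26020, Pow(-41494, -1)), Mul(16999, Pow(r, -1))) = Add(Mul(26020, Pow(-41494, -1)), Mul(16999, Pow(33969, -1))) = Add(Mul(26020, Rational(-1, 41494)), Mul(16999, Rational(1, 33969))) = Add(Rational(-13010, 20747), Rational(16999, 33969)) = Rational(-89258437, 704754843)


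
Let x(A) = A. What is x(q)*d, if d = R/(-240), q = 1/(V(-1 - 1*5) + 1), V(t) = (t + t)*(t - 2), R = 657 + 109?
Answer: -383/11640 ≈ -0.032904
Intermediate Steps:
R = 766
V(t) = 2*t*(-2 + t) (V(t) = (2*t)*(-2 + t) = 2*t*(-2 + t))
q = 1/97 (q = 1/(2*(-1 - 1*5)*(-2 + (-1 - 1*5)) + 1) = 1/(2*(-1 - 5)*(-2 + (-1 - 5)) + 1) = 1/(2*(-6)*(-2 - 6) + 1) = 1/(2*(-6)*(-8) + 1) = 1/(96 + 1) = 1/97 ≈ 0.010309)
d = -383/120 (d = 766/(-240) = 766*(-1/240) = -383/120 ≈ -3.1917)
x(q)*d = (1/97)*(-383/120) = -383/11640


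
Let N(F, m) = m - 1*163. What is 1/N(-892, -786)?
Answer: -1/949 ≈ -0.0010537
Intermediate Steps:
N(F, m) = -163 + m (N(F, m) = m - 163 = -163 + m)
1/N(-892, -786) = 1/(-163 - 786) = 1/(-949) = -1/949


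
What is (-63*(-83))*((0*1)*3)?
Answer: 0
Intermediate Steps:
(-63*(-83))*((0*1)*3) = 5229*(0*3) = 5229*0 = 0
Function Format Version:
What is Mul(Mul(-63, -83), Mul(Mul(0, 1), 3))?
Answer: 0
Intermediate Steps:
Mul(Mul(-63, -83), Mul(Mul(0, 1), 3)) = Mul(5229, Mul(0, 3)) = Mul(5229, 0) = 0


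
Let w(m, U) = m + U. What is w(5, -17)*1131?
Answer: -13572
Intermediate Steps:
w(m, U) = U + m
w(5, -17)*1131 = (-17 + 5)*1131 = -12*1131 = -13572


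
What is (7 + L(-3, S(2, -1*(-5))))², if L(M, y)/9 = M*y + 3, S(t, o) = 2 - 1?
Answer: 49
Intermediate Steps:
S(t, o) = 1
L(M, y) = 27 + 9*M*y (L(M, y) = 9*(M*y + 3) = 9*(3 + M*y) = 27 + 9*M*y)
(7 + L(-3, S(2, -1*(-5))))² = (7 + (27 + 9*(-3)*1))² = (7 + (27 - 27))² = (7 + 0)² = 7² = 49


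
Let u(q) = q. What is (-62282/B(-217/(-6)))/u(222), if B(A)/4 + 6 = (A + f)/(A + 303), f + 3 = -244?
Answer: 31141/2940 ≈ 10.592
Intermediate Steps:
f = -247 (f = -3 - 244 = -247)
B(A) = -24 + 4*(-247 + A)/(303 + A) (B(A) = -24 + 4*((A - 247)/(A + 303)) = -24 + 4*((-247 + A)/(303 + A)) = -24 + 4*(-247 + A)/(303 + A))
(-62282/B(-217/(-6)))/u(222) = -62282*(303 - 217/(-6))/(20*(-413 - (-217)/(-6)))/222 = -62282*(303 - 217*(-1/6))/(20*(-413 - (-217)*(-1)/6))*(1/222) = -62282*(303 + 217/6)/(20*(-413 - 1*217/6))*(1/222) = -62282*407/(24*(-413 - 217/6))*(1/222) = -62282/(20*(6/2035)*(-2695/6))*(1/222) = -62282/(-980/37)*(1/222) = -62282*(-37/980)*(1/222) = (1152217/490)*(1/222) = 31141/2940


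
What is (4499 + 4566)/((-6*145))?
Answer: -1813/174 ≈ -10.420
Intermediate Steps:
(4499 + 4566)/((-6*145)) = 9065/(-870) = 9065*(-1/870) = -1813/174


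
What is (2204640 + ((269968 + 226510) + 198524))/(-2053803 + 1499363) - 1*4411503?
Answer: -1222958311481/277220 ≈ -4.4115e+6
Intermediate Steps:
(2204640 + ((269968 + 226510) + 198524))/(-2053803 + 1499363) - 1*4411503 = (2204640 + (496478 + 198524))/(-554440) - 4411503 = (2204640 + 695002)*(-1/554440) - 4411503 = 2899642*(-1/554440) - 4411503 = -1449821/277220 - 4411503 = -1222958311481/277220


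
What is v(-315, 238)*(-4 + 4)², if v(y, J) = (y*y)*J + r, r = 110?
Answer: 0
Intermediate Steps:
v(y, J) = 110 + J*y² (v(y, J) = (y*y)*J + 110 = y²*J + 110 = J*y² + 110 = 110 + J*y²)
v(-315, 238)*(-4 + 4)² = (110 + 238*(-315)²)*(-4 + 4)² = (110 + 238*99225)*0² = (110 + 23615550)*0 = 23615660*0 = 0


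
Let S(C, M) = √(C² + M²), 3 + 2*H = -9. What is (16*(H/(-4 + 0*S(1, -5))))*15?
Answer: 360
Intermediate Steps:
H = -6 (H = -3/2 + (½)*(-9) = -3/2 - 9/2 = -6)
(16*(H/(-4 + 0*S(1, -5))))*15 = (16*(-6/(-4 + 0*√(1² + (-5)²))))*15 = (16*(-6/(-4 + 0*√(1 + 25))))*15 = (16*(-6/(-4 + 0*√26)))*15 = (16*(-6/(-4 + 0)))*15 = (16*(-6/(-4)))*15 = (16*(-6*(-¼)))*15 = (16*(3/2))*15 = 24*15 = 360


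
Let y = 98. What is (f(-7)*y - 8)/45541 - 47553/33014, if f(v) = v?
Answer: -2188522889/1503490574 ≈ -1.4556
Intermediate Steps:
(f(-7)*y - 8)/45541 - 47553/33014 = (-7*98 - 8)/45541 - 47553/33014 = (-686 - 8)*(1/45541) - 47553*1/33014 = -694*1/45541 - 47553/33014 = -694/45541 - 47553/33014 = -2188522889/1503490574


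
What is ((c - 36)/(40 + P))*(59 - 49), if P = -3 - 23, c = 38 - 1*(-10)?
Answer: 60/7 ≈ 8.5714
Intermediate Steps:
c = 48 (c = 38 + 10 = 48)
P = -26
((c - 36)/(40 + P))*(59 - 49) = ((48 - 36)/(40 - 26))*(59 - 49) = (12/14)*10 = (12*(1/14))*10 = (6/7)*10 = 60/7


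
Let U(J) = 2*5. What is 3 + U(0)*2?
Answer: 23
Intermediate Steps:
U(J) = 10
3 + U(0)*2 = 3 + 10*2 = 3 + 20 = 23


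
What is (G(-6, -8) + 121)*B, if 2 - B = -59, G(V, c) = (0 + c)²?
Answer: 11285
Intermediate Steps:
G(V, c) = c²
B = 61 (B = 2 - 1*(-59) = 2 + 59 = 61)
(G(-6, -8) + 121)*B = ((-8)² + 121)*61 = (64 + 121)*61 = 185*61 = 11285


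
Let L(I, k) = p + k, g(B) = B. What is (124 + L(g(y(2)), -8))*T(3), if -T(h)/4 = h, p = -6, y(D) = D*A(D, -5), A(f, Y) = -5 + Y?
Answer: -1320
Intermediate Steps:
y(D) = -10*D (y(D) = D*(-5 - 5) = D*(-10) = -10*D)
T(h) = -4*h
L(I, k) = -6 + k
(124 + L(g(y(2)), -8))*T(3) = (124 + (-6 - 8))*(-4*3) = (124 - 14)*(-12) = 110*(-12) = -1320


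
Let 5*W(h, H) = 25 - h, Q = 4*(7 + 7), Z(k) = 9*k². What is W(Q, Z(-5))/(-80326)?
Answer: 31/401630 ≈ 7.7185e-5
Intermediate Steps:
Q = 56 (Q = 4*14 = 56)
W(h, H) = 5 - h/5 (W(h, H) = (25 - h)/5 = 5 - h/5)
W(Q, Z(-5))/(-80326) = (5 - ⅕*56)/(-80326) = (5 - 56/5)*(-1/80326) = -31/5*(-1/80326) = 31/401630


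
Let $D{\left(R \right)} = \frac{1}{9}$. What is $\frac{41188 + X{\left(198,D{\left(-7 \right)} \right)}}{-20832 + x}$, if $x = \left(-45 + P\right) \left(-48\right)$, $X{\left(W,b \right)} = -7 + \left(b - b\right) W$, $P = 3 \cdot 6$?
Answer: $- \frac{371}{176} \approx -2.108$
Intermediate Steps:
$D{\left(R \right)} = \frac{1}{9}$
$P = 18$
$X{\left(W,b \right)} = -7$ ($X{\left(W,b \right)} = -7 + 0 W = -7 + 0 = -7$)
$x = 1296$ ($x = \left(-45 + 18\right) \left(-48\right) = \left(-27\right) \left(-48\right) = 1296$)
$\frac{41188 + X{\left(198,D{\left(-7 \right)} \right)}}{-20832 + x} = \frac{41188 - 7}{-20832 + 1296} = \frac{41181}{-19536} = 41181 \left(- \frac{1}{19536}\right) = - \frac{371}{176}$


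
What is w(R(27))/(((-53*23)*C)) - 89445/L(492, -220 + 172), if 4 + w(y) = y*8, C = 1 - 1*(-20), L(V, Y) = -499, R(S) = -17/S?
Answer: 61822090741/344895327 ≈ 179.25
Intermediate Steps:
C = 21 (C = 1 + 20 = 21)
w(y) = -4 + 8*y (w(y) = -4 + y*8 = -4 + 8*y)
w(R(27))/(((-53*23)*C)) - 89445/L(492, -220 + 172) = (-4 + 8*(-17/27))/((-53*23*21)) - 89445/(-499) = (-4 + 8*(-17*1/27))/((-1219*21)) - 89445*(-1/499) = (-4 + 8*(-17/27))/(-25599) + 89445/499 = (-4 - 136/27)*(-1/25599) + 89445/499 = -244/27*(-1/25599) + 89445/499 = 244/691173 + 89445/499 = 61822090741/344895327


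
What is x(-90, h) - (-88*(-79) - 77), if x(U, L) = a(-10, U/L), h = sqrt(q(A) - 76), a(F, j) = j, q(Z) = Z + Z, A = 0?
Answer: -6875 + 45*I*sqrt(19)/19 ≈ -6875.0 + 10.324*I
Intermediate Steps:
q(Z) = 2*Z
h = 2*I*sqrt(19) (h = sqrt(2*0 - 76) = sqrt(0 - 76) = sqrt(-76) = 2*I*sqrt(19) ≈ 8.7178*I)
x(U, L) = U/L
x(-90, h) - (-88*(-79) - 77) = -90*(-I*sqrt(19)/38) - (-88*(-79) - 77) = -(-45)*I*sqrt(19)/19 - (6952 - 77) = 45*I*sqrt(19)/19 - 1*6875 = 45*I*sqrt(19)/19 - 6875 = -6875 + 45*I*sqrt(19)/19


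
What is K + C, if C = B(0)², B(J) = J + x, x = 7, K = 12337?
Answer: 12386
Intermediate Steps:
B(J) = 7 + J (B(J) = J + 7 = 7 + J)
C = 49 (C = (7 + 0)² = 7² = 49)
K + C = 12337 + 49 = 12386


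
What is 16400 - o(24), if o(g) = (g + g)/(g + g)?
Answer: 16399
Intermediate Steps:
o(g) = 1 (o(g) = (2*g)/((2*g)) = (2*g)*(1/(2*g)) = 1)
16400 - o(24) = 16400 - 1*1 = 16400 - 1 = 16399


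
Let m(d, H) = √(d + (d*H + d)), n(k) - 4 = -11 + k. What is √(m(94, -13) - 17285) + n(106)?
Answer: 99 + √(-17285 + I*√1034) ≈ 99.122 + 131.47*I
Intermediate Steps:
n(k) = -7 + k (n(k) = 4 + (-11 + k) = -7 + k)
m(d, H) = √(2*d + H*d) (m(d, H) = √(d + (H*d + d)) = √(d + (d + H*d)) = √(2*d + H*d))
√(m(94, -13) - 17285) + n(106) = √(√(94*(2 - 13)) - 17285) + (-7 + 106) = √(√(94*(-11)) - 17285) + 99 = √(√(-1034) - 17285) + 99 = √(I*√1034 - 17285) + 99 = √(-17285 + I*√1034) + 99 = 99 + √(-17285 + I*√1034)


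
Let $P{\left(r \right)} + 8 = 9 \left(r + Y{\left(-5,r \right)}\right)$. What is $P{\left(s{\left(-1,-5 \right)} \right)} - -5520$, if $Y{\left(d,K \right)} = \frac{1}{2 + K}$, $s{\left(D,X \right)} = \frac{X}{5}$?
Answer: $5512$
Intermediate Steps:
$s{\left(D,X \right)} = \frac{X}{5}$ ($s{\left(D,X \right)} = X \frac{1}{5} = \frac{X}{5}$)
$P{\left(r \right)} = -8 + 9 r + \frac{9}{2 + r}$ ($P{\left(r \right)} = -8 + 9 \left(r + \frac{1}{2 + r}\right) = -8 + \left(9 r + \frac{9}{2 + r}\right) = -8 + 9 r + \frac{9}{2 + r}$)
$P{\left(s{\left(-1,-5 \right)} \right)} - -5520 = \frac{9 + \left(-8 + 9 \cdot \frac{1}{5} \left(-5\right)\right) \left(2 + \frac{1}{5} \left(-5\right)\right)}{2 + \frac{1}{5} \left(-5\right)} - -5520 = \frac{9 + \left(-8 + 9 \left(-1\right)\right) \left(2 - 1\right)}{2 - 1} + 5520 = \frac{9 + \left(-8 - 9\right) 1}{1} + 5520 = 1 \left(9 - 17\right) + 5520 = 1 \left(-8\right) + 5520 = -8 + 5520 = 5512$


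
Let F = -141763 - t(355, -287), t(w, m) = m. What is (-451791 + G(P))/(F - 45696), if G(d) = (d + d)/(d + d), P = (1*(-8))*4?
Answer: 225895/93586 ≈ 2.4138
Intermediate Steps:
P = -32 (P = -8*4 = -32)
G(d) = 1 (G(d) = (2*d)/((2*d)) = (2*d)*(1/(2*d)) = 1)
F = -141476 (F = -141763 - 1*(-287) = -141763 + 287 = -141476)
(-451791 + G(P))/(F - 45696) = (-451791 + 1)/(-141476 - 45696) = -451790/(-187172) = -451790*(-1/187172) = 225895/93586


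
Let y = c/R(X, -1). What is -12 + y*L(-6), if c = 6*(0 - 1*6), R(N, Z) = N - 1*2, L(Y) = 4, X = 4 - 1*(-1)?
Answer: -60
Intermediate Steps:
X = 5 (X = 4 + 1 = 5)
R(N, Z) = -2 + N (R(N, Z) = N - 2 = -2 + N)
c = -36 (c = 6*(0 - 6) = 6*(-6) = -36)
y = -12 (y = -36/(-2 + 5) = -36/3 = -36*⅓ = -12)
-12 + y*L(-6) = -12 - 12*4 = -12 - 48 = -60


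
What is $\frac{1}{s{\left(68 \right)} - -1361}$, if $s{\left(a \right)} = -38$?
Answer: $\frac{1}{1323} \approx 0.00075586$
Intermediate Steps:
$\frac{1}{s{\left(68 \right)} - -1361} = \frac{1}{-38 - -1361} = \frac{1}{-38 + \left(-8 + 1369\right)} = \frac{1}{-38 + 1361} = \frac{1}{1323}$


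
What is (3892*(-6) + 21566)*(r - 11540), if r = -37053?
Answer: 86787098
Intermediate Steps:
(3892*(-6) + 21566)*(r - 11540) = (3892*(-6) + 21566)*(-37053 - 11540) = (-23352 + 21566)*(-48593) = -1786*(-48593) = 86787098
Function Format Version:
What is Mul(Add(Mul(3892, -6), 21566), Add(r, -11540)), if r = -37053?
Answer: 86787098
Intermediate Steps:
Mul(Add(Mul(3892, -6), 21566), Add(r, -11540)) = Mul(Add(Mul(3892, -6), 21566), Add(-37053, -11540)) = Mul(Add(-23352, 21566), -48593) = Mul(-1786, -48593) = 86787098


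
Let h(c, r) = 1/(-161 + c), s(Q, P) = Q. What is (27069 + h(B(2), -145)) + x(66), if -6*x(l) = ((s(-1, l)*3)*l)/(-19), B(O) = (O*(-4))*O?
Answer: 91027187/3363 ≈ 27067.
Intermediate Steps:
B(O) = -4*O**2 (B(O) = (-4*O)*O = -4*O**2)
x(l) = -l/38 (x(l) = -(-1*3)*l/(6*(-19)) = -(-3*l)*(-1)/(6*19) = -l/38)
(27069 + h(B(2), -145)) + x(66) = (27069 + 1/(-161 - 4*2**2)) - 1/38*66 = (27069 + 1/(-161 - 4*4)) - 33/19 = (27069 + 1/(-161 - 16)) - 33/19 = (27069 + 1/(-177)) - 33/19 = (27069 - 1/177) - 33/19 = 4791212/177 - 33/19 = 91027187/3363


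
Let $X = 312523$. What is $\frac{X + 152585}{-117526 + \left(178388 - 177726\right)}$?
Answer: $- \frac{116277}{29216} \approx -3.9799$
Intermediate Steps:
$\frac{X + 152585}{-117526 + \left(178388 - 177726\right)} = \frac{312523 + 152585}{-117526 + \left(178388 - 177726\right)} = \frac{465108}{-117526 + 662} = \frac{465108}{-116864} = 465108 \left(- \frac{1}{116864}\right) = - \frac{116277}{29216}$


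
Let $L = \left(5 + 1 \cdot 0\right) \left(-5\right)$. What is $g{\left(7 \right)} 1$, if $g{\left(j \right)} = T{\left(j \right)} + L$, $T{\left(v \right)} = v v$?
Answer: $24$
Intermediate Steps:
$T{\left(v \right)} = v^{2}$
$L = -25$ ($L = \left(5 + 0\right) \left(-5\right) = 5 \left(-5\right) = -25$)
$g{\left(j \right)} = -25 + j^{2}$ ($g{\left(j \right)} = j^{2} - 25 = -25 + j^{2}$)
$g{\left(7 \right)} 1 = \left(-25 + 7^{2}\right) 1 = \left(-25 + 49\right) 1 = 24 \cdot 1 = 24$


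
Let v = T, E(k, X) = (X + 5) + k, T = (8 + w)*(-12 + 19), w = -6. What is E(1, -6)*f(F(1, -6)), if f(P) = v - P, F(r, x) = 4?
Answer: 0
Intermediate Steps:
T = 14 (T = (8 - 6)*(-12 + 19) = 2*7 = 14)
E(k, X) = 5 + X + k (E(k, X) = (5 + X) + k = 5 + X + k)
v = 14
f(P) = 14 - P
E(1, -6)*f(F(1, -6)) = (5 - 6 + 1)*(14 - 1*4) = 0*(14 - 4) = 0*10 = 0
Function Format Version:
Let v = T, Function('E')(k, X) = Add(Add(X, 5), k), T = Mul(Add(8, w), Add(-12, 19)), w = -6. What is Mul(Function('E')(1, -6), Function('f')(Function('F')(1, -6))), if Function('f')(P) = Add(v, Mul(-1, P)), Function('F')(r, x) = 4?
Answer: 0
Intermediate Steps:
T = 14 (T = Mul(Add(8, -6), Add(-12, 19)) = Mul(2, 7) = 14)
Function('E')(k, X) = Add(5, X, k) (Function('E')(k, X) = Add(Add(5, X), k) = Add(5, X, k))
v = 14
Function('f')(P) = Add(14, Mul(-1, P))
Mul(Function('E')(1, -6), Function('f')(Function('F')(1, -6))) = Mul(Add(5, -6, 1), Add(14, Mul(-1, 4))) = Mul(0, Add(14, -4)) = Mul(0, 10) = 0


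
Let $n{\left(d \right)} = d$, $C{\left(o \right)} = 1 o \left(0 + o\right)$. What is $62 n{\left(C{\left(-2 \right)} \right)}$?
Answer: $248$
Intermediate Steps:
$C{\left(o \right)} = o^{2}$ ($C{\left(o \right)} = o o = o^{2}$)
$62 n{\left(C{\left(-2 \right)} \right)} = 62 \left(-2\right)^{2} = 62 \cdot 4 = 248$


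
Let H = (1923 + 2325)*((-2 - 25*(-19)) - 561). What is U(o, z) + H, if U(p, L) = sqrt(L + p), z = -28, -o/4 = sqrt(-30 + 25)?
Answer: -373824 + 2*sqrt(-7 - I*sqrt(5)) ≈ -3.7382e+5 - 5.3569*I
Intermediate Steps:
o = -4*I*sqrt(5) (o = -4*sqrt(-30 + 25) = -4*I*sqrt(5) ≈ -8.9443*I)
H = -373824 (H = 4248*((-2 + 475) - 561) = 4248*(473 - 561) = 4248*(-88) = -373824)
U(o, z) + H = sqrt(-28 - 4*I*sqrt(5)) - 373824 = -373824 + sqrt(-28 - 4*I*sqrt(5))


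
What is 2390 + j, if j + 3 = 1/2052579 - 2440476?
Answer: -5004370281530/2052579 ≈ -2.4381e+6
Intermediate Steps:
j = -5009275945340/2052579 (j = -3 + (1/2052579 - 2440476) = -3 - 5009269787603/2052579 = -5009275945340/2052579 ≈ -2.4405e+6)
2390 + j = 2390 - 5009275945340/2052579 = -5004370281530/2052579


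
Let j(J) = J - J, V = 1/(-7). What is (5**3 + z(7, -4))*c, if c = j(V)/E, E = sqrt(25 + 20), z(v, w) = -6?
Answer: 0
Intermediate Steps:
V = -1/7 ≈ -0.14286
E = 3*sqrt(5) (E = sqrt(45) = 3*sqrt(5) ≈ 6.7082)
j(J) = 0
c = 0 (c = 0/((3*sqrt(5))) = 0*(sqrt(5)/15) = 0)
(5**3 + z(7, -4))*c = (5**3 - 6)*0 = (125 - 6)*0 = 119*0 = 0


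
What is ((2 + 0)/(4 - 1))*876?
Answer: 584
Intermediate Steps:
((2 + 0)/(4 - 1))*876 = (2/3)*876 = (2*(⅓))*876 = (⅔)*876 = 584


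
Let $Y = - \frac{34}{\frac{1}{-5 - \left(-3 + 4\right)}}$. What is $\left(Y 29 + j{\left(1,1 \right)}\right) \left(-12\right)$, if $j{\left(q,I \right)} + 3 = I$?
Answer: $-70968$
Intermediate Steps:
$j{\left(q,I \right)} = -3 + I$
$Y = 204$ ($Y = - \frac{34}{\frac{1}{-5 - 1}} = - \frac{34}{\frac{1}{-6}} = - \frac{34}{- \frac{1}{6}} = \left(-34\right) \left(-6\right) = 204$)
$\left(Y 29 + j{\left(1,1 \right)}\right) \left(-12\right) = \left(204 \cdot 29 + \left(-3 + 1\right)\right) \left(-12\right) = \left(5916 - 2\right) \left(-12\right) = 5914 \left(-12\right) = -70968$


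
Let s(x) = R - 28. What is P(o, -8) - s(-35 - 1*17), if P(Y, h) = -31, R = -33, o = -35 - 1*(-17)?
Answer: 30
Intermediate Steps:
o = -18 (o = -35 + 17 = -18)
s(x) = -61 (s(x) = -33 - 28 = -61)
P(o, -8) - s(-35 - 1*17) = -31 - 1*(-61) = -31 + 61 = 30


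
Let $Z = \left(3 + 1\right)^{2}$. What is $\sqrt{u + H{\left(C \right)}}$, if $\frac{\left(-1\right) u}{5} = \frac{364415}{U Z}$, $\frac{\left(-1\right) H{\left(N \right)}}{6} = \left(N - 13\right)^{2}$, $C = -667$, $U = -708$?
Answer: $\frac{5 i \sqrt{222500194365}}{1416} \approx 1665.6 i$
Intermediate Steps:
$Z = 16$ ($Z = 4^{2} = 16$)
$H{\left(N \right)} = - 6 \left(-13 + N\right)^{2}$ ($H{\left(N \right)} = - 6 \left(N - 13\right)^{2} = - 6 \left(-13 + N\right)^{2}$)
$u = \frac{1822075}{11328}$ ($u = - 5 \frac{364415}{\left(-708\right) 16} = - 5 \frac{364415}{-11328} = - 5 \cdot 364415 \left(- \frac{1}{11328}\right) = \left(-5\right) \left(- \frac{364415}{11328}\right) = \frac{1822075}{11328} \approx 160.85$)
$\sqrt{u + H{\left(C \right)}} = \sqrt{\frac{1822075}{11328} - 6 \left(-13 - 667\right)^{2}} = \sqrt{\frac{1822075}{11328} - 6 \left(-680\right)^{2}} = \sqrt{\frac{1822075}{11328} - 2774400} = \sqrt{- \frac{31426581125}{11328}} = \frac{5 i \sqrt{222500194365}}{1416}$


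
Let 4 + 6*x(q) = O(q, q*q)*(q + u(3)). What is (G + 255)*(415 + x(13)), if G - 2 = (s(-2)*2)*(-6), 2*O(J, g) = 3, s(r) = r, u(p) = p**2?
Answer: 707839/6 ≈ 1.1797e+5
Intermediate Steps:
O(J, g) = 3/2 (O(J, g) = (1/2)*3 = 3/2)
G = 26 (G = 2 - 2*2*(-6) = 2 - 4*(-6) = 2 + 24 = 26)
x(q) = 19/12 + q/4 (x(q) = -2/3 + (3*(q + 3**2)/2)/6 = -2/3 + (3*(q + 9)/2)/6 = -2/3 + (3*(9 + q)/2)/6 = -2/3 + (27/2 + 3*q/2)/6 = -2/3 + (9/4 + q/4) = 19/12 + q/4)
(G + 255)*(415 + x(13)) = (26 + 255)*(415 + (19/12 + (1/4)*13)) = 281*(415 + (19/12 + 13/4)) = 281*(415 + 29/6) = 281*(2519/6) = 707839/6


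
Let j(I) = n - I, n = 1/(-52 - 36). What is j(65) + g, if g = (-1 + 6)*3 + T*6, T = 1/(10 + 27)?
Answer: -162309/3256 ≈ -49.849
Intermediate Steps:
T = 1/37 ≈ 0.027027
g = 561/37 (g = (-1 + 6)*3 + (1/37)*6 = 5*3 + 6/37 = 15 + 6/37 = 561/37 ≈ 15.162)
n = -1/88 (n = 1/(-88) = -1/88 ≈ -0.011364)
j(I) = -1/88 - I
j(65) + g = (-1/88 - 1*65) + 561/37 = (-1/88 - 65) + 561/37 = -5721/88 + 561/37 = -162309/3256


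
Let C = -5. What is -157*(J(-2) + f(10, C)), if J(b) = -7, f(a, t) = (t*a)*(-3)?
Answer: -22451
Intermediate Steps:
f(a, t) = -3*a*t (f(a, t) = (a*t)*(-3) = -3*a*t)
-157*(J(-2) + f(10, C)) = -157*(-7 - 3*10*(-5)) = -157*(-7 + 150) = -157*143 = -22451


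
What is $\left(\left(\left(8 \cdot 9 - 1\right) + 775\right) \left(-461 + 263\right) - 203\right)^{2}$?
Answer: $28126979521$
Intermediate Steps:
$\left(\left(\left(8 \cdot 9 - 1\right) + 775\right) \left(-461 + 263\right) - 203\right)^{2} = \left(\left(\left(72 - 1\right) + 775\right) \left(-198\right) - 203\right)^{2} = \left(\left(71 + 775\right) \left(-198\right) - 203\right)^{2} = \left(846 \left(-198\right) - 203\right)^{2} = \left(-167508 - 203\right)^{2} = \left(-167711\right)^{2} = 28126979521$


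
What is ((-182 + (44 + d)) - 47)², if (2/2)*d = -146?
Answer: 109561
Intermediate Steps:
d = -146
((-182 + (44 + d)) - 47)² = ((-182 + (44 - 146)) - 47)² = ((-182 - 102) - 47)² = (-284 - 47)² = (-331)² = 109561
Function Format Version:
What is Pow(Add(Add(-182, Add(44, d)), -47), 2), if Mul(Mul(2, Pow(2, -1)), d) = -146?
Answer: 109561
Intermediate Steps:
d = -146
Pow(Add(Add(-182, Add(44, d)), -47), 2) = Pow(Add(Add(-182, Add(44, -146)), -47), 2) = Pow(Add(Add(-182, -102), -47), 2) = Pow(Add(-284, -47), 2) = Pow(-331, 2) = 109561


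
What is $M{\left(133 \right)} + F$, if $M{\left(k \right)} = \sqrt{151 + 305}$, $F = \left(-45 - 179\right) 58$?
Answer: $-12992 + 2 \sqrt{114} \approx -12971.0$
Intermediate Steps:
$F = -12992$ ($F = \left(-224\right) 58 = -12992$)
$M{\left(k \right)} = 2 \sqrt{114}$ ($M{\left(k \right)} = \sqrt{456} = 2 \sqrt{114}$)
$M{\left(133 \right)} + F = 2 \sqrt{114} - 12992 = -12992 + 2 \sqrt{114}$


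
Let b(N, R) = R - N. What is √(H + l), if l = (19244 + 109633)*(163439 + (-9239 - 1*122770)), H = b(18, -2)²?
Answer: √4050604510 ≈ 63644.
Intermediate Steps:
H = 400 (H = (-2 - 1*18)² = (-2 - 18)² = (-20)² = 400)
l = 4050604110 (l = 128877*(163439 + (-9239 - 122770)) = 128877*(163439 - 132009) = 128877*31430 = 4050604110)
√(H + l) = √(400 + 4050604110) = √4050604510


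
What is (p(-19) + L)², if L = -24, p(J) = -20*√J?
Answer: -7024 + 960*I*√19 ≈ -7024.0 + 4184.5*I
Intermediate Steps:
(p(-19) + L)² = (-20*I*√19 - 24)² = (-24 - 20*I*√19)²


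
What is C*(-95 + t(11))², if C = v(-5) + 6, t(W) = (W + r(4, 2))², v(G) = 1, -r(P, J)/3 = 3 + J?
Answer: 43687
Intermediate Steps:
r(P, J) = -9 - 3*J (r(P, J) = -3*(3 + J) = -9 - 3*J)
t(W) = (-15 + W)² (t(W) = (W + (-9 - 3*2))² = (W + (-9 - 6))² = (W - 15)² = (-15 + W)²)
C = 7 (C = 1 + 6 = 7)
C*(-95 + t(11))² = 7*(-95 + (-15 + 11)²)² = 7*(-95 + (-4)²)² = 7*(-95 + 16)² = 7*(-79)² = 7*6241 = 43687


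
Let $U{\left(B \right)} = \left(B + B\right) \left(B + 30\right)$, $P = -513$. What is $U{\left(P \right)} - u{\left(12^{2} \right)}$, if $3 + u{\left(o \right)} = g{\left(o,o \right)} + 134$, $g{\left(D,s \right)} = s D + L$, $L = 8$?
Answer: $474683$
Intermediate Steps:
$U{\left(B \right)} = 2 B \left(30 + B\right)$
$g{\left(D,s \right)} = 8 + D s$ ($g{\left(D,s \right)} = s D + 8 = D s + 8 = 8 + D s$)
$u{\left(o \right)} = 139 + o^{2}$ ($u{\left(o \right)} = -3 + \left(\left(8 + o o\right) + 134\right) = -3 + \left(\left(8 + o^{2}\right) + 134\right) = -3 + \left(142 + o^{2}\right) = 139 + o^{2}$)
$U{\left(P \right)} - u{\left(12^{2} \right)} = 2 \left(-513\right) \left(30 - 513\right) - \left(139 + \left(12^{2}\right)^{2}\right) = 2 \left(-513\right) \left(-483\right) - \left(139 + 144^{2}\right) = 495558 - \left(139 + 20736\right) = 495558 - 20875 = 474683$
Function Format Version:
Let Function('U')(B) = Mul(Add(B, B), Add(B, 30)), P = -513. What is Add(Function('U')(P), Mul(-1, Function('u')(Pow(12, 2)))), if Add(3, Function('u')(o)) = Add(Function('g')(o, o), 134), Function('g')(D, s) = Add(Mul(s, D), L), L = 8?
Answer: 474683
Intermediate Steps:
Function('U')(B) = Mul(2, B, Add(30, B)) (Function('U')(B) = Mul(Mul(2, B), Add(30, B)) = Mul(2, B, Add(30, B)))
Function('g')(D, s) = Add(8, Mul(D, s)) (Function('g')(D, s) = Add(Mul(s, D), 8) = Add(Mul(D, s), 8) = Add(8, Mul(D, s)))
Function('u')(o) = Add(139, Pow(o, 2)) (Function('u')(o) = Add(-3, Add(Add(8, Mul(o, o)), 134)) = Add(-3, Add(Add(8, Pow(o, 2)), 134)) = Add(-3, Add(142, Pow(o, 2))) = Add(139, Pow(o, 2)))
Add(Function('U')(P), Mul(-1, Function('u')(Pow(12, 2)))) = Add(Mul(2, -513, Add(30, -513)), Mul(-1, Add(139, Pow(Pow(12, 2), 2)))) = Add(Mul(2, -513, -483), Mul(-1, Add(139, Pow(144, 2)))) = Add(495558, Mul(-1, Add(139, 20736))) = Add(495558, Mul(-1, 20875)) = Add(495558, -20875) = 474683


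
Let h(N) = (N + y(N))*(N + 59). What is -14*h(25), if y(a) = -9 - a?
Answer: 10584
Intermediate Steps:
h(N) = -531 - 9*N (h(N) = (N + (-9 - N))*(N + 59) = -9*(59 + N) = -531 - 9*N)
-14*h(25) = -14*(-531 - 9*25) = -14*(-531 - 225) = -14*(-756) = 10584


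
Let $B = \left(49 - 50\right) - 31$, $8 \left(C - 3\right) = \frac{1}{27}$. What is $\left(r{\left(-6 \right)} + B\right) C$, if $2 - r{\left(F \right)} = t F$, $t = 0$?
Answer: $- \frac{3245}{36} \approx -90.139$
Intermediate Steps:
$C = \frac{649}{216}$ ($C = 3 + \frac{1}{8 \cdot 27} = 3 + \frac{1}{8} \cdot \frac{1}{27} = 3 + \frac{1}{216} = \frac{649}{216} \approx 3.0046$)
$B = -32$ ($B = -1 - 31 = -32$)
$r{\left(F \right)} = 2$ ($r{\left(F \right)} = 2 - 0 F = 2 - 0 = 2 + 0 = 2$)
$\left(r{\left(-6 \right)} + B\right) C = \left(2 - 32\right) \frac{649}{216} = \left(-30\right) \frac{649}{216} = - \frac{3245}{36}$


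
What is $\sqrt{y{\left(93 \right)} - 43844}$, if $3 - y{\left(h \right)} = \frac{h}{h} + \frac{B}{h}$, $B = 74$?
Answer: $\frac{2 i \sqrt{94799085}}{93} \approx 209.39 i$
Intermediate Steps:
$y{\left(h \right)} = 2 - \frac{74}{h}$ ($y{\left(h \right)} = 3 - \left(\frac{h}{h} + \frac{74}{h}\right) = 3 - \left(1 + \frac{74}{h}\right) = 2 - \frac{74}{h}$)
$\sqrt{y{\left(93 \right)} - 43844} = \sqrt{\left(2 - \frac{74}{93}\right) - 43844} = \sqrt{\frac{112}{93} - 43844} = \sqrt{- \frac{4077380}{93}} = \frac{2 i \sqrt{94799085}}{93}$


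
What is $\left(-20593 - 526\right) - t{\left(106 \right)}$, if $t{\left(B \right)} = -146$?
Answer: $-20973$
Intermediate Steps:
$\left(-20593 - 526\right) - t{\left(106 \right)} = \left(-20593 - 526\right) - -146 = \left(-20593 - 526\right) + 146 = -21119 + 146 = -20973$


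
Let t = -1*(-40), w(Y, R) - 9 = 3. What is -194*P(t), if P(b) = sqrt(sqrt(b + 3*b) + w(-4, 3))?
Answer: -388*sqrt(3 + sqrt(10)) ≈ -963.17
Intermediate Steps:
w(Y, R) = 12 (w(Y, R) = 9 + 3 = 12)
t = 40
P(b) = sqrt(12 + 2*sqrt(b)) (P(b) = sqrt(sqrt(b + 3*b) + 12) = sqrt(sqrt(4*b) + 12) = sqrt(2*sqrt(b) + 12) = sqrt(12 + 2*sqrt(b)))
-194*P(t) = -194*sqrt(12 + 2*sqrt(40)) = -194*sqrt(12 + 2*(2*sqrt(10))) = -194*sqrt(12 + 4*sqrt(10))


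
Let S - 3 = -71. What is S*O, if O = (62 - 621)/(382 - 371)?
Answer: 38012/11 ≈ 3455.6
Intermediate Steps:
S = -68 (S = 3 - 71 = -68)
O = -559/11 ≈ -50.818
S*O = -68*(-559/11) = 38012/11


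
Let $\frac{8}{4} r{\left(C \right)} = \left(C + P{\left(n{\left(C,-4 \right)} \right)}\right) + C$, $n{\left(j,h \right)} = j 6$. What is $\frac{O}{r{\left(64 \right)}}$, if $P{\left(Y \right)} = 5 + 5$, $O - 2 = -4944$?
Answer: $- \frac{4942}{69} \approx -71.623$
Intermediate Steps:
$O = -4942$ ($O = 2 - 4944 = -4942$)
$n{\left(j,h \right)} = 6 j$
$P{\left(Y \right)} = 10$
$r{\left(C \right)} = 5 + C$ ($r{\left(C \right)} = \frac{\left(C + 10\right) + C}{2} = \frac{\left(10 + C\right) + C}{2} = \frac{10 + 2 C}{2} = 5 + C$)
$\frac{O}{r{\left(64 \right)}} = - \frac{4942}{5 + 64} = - \frac{4942}{69}$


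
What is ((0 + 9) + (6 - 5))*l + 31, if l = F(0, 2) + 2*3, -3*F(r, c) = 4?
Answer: 233/3 ≈ 77.667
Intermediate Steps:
F(r, c) = -4/3 (F(r, c) = -⅓*4 = -4/3)
l = 14/3 (l = -4/3 + 2*3 = -4/3 + 6 = 14/3 ≈ 4.6667)
((0 + 9) + (6 - 5))*l + 31 = ((0 + 9) + (6 - 5))*(14/3) + 31 = (9 + 1)*(14/3) + 31 = 10*(14/3) + 31 = 140/3 + 31 = 233/3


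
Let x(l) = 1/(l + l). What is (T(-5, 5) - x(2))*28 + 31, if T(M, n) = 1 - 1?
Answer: 24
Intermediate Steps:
T(M, n) = 0
x(l) = 1/(2*l)
(T(-5, 5) - x(2))*28 + 31 = (0 - 1/(2*2))*28 + 31 = (0 - 1*¼)*28 + 31 = (0 - ¼)*28 + 31 = -¼*28 + 31 = -7 + 31 = 24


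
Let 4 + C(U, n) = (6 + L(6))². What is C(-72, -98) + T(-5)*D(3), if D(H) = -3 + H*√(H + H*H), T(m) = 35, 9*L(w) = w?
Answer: -581/9 + 210*√3 ≈ 299.18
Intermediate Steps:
L(w) = w/9
C(U, n) = 364/9 (C(U, n) = -4 + (6 + (⅑)*6)² = -4 + (6 + ⅔)² = -4 + (20/3)² = -4 + 400/9 = 364/9)
D(H) = -3 + H*√(H + H²)
C(-72, -98) + T(-5)*D(3) = 364/9 + 35*(-3 + 3*√(3*(1 + 3))) = 364/9 + 35*(-3 + 3*√(3*4)) = 364/9 + 35*(-3 + 3*√12) = 364/9 + 35*(-3 + 3*(2*√3)) = 364/9 + 35*(-3 + 6*√3) = 364/9 + (-105 + 210*√3) = -581/9 + 210*√3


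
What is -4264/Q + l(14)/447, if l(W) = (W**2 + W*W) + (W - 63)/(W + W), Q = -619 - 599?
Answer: 529185/120988 ≈ 4.3739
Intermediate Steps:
Q = -1218
l(W) = 2*W**2 + (-63 + W)/(2*W) (l(W) = (W**2 + W**2) + (-63 + W)/((2*W)) = 2*W**2 + (-63 + W)*(1/(2*W)) = 2*W**2 + (-63 + W)/(2*W))
-4264/Q + l(14)/447 = -4264/(-1218) + ((1/2)*(-63 + 14 + 4*14**3)/14)/447 = -4264*(-1/1218) + ((1/2)*(1/14)*(-63 + 14 + 4*2744))*(1/447) = 2132/609 + ((1/2)*(1/14)*(-63 + 14 + 10976))*(1/447) = 2132/609 + ((1/2)*(1/14)*10927)*(1/447) = 2132/609 + (1561/4)*(1/447) = 2132/609 + 1561/1788 = 529185/120988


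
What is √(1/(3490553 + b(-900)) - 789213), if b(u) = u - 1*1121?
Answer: I*√2401152045143786895/1744266 ≈ 888.38*I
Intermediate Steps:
b(u) = -1121 + u (b(u) = u - 1121 = -1121 + u)
√(1/(3490553 + b(-900)) - 789213) = √(1/(3490553 + (-1121 - 900)) - 789213) = √(1/(3490553 - 2021) - 789213) = √(1/3488532 - 789213) = √(-2753194805315/3488532) = I*√2401152045143786895/1744266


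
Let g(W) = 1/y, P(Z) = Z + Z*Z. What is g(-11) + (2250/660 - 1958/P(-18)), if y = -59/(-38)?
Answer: -465809/198594 ≈ -2.3455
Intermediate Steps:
P(Z) = Z + Z²
y = 59/38 (y = -59*(-1/38) = 59/38 ≈ 1.5526)
g(W) = 38/59 (g(W) = 1/(59/38) = 38/59)
g(-11) + (2250/660 - 1958/P(-18)) = 38/59 + (2250/660 - 1958*(-1/(18*(1 - 18)))) = 38/59 + (2250*(1/660) - 1958/((-18*(-17)))) = 38/59 + (75/22 - 1958/306) = 38/59 + (75/22 - 1958*1/306) = 38/59 + (75/22 - 979/153) = 38/59 - 10063/3366 = -465809/198594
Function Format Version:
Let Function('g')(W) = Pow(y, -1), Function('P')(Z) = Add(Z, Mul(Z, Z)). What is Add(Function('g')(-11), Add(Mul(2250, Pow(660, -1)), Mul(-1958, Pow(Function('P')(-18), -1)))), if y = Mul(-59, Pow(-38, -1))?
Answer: Rational(-465809, 198594) ≈ -2.3455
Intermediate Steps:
Function('P')(Z) = Add(Z, Pow(Z, 2))
y = Rational(59, 38) (y = Mul(-59, Rational(-1, 38)) = Rational(59, 38) ≈ 1.5526)
Function('g')(W) = Rational(38, 59) (Function('g')(W) = Pow(Rational(59, 38), -1) = Rational(38, 59))
Add(Function('g')(-11), Add(Mul(2250, Pow(660, -1)), Mul(-1958, Pow(Function('P')(-18), -1)))) = Add(Rational(38, 59), Add(Mul(2250, Pow(660, -1)), Mul(-1958, Pow(Mul(-18, Add(1, -18)), -1)))) = Add(Rational(38, 59), Add(Mul(2250, Rational(1, 660)), Mul(-1958, Pow(Mul(-18, -17), -1)))) = Add(Rational(38, 59), Add(Rational(75, 22), Mul(-1958, Pow(306, -1)))) = Add(Rational(38, 59), Add(Rational(75, 22), Mul(-1958, Rational(1, 306)))) = Add(Rational(38, 59), Add(Rational(75, 22), Rational(-979, 153))) = Add(Rational(38, 59), Rational(-10063, 3366)) = Rational(-465809, 198594)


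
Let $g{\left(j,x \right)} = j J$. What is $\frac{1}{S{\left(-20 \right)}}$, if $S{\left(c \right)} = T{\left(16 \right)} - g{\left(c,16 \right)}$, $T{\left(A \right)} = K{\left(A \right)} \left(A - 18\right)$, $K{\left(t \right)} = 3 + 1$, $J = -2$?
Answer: $- \frac{1}{48} \approx -0.020833$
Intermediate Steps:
$K{\left(t \right)} = 4$
$g{\left(j,x \right)} = - 2 j$ ($g{\left(j,x \right)} = j \left(-2\right) = - 2 j$)
$T{\left(A \right)} = -72 + 4 A$ ($T{\left(A \right)} = 4 \left(A - 18\right) = 4 \left(-18 + A\right) = -72 + 4 A$)
$S{\left(c \right)} = -8 + 2 c$ ($S{\left(c \right)} = \left(-72 + 4 \cdot 16\right) - - 2 c = \left(-72 + 64\right) + 2 c = -8 + 2 c$)
$\frac{1}{S{\left(-20 \right)}} = \frac{1}{-8 + 2 \left(-20\right)} = \frac{1}{-8 - 40} = \frac{1}{-48} = - \frac{1}{48}$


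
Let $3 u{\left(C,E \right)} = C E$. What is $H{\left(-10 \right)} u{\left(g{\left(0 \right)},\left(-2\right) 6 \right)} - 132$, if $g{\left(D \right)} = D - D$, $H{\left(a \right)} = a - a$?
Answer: $-132$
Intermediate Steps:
$H{\left(a \right)} = 0$
$g{\left(D \right)} = 0$
$u{\left(C,E \right)} = \frac{C E}{3}$
$H{\left(-10 \right)} u{\left(g{\left(0 \right)},\left(-2\right) 6 \right)} - 132 = 0 \cdot \frac{1}{3} \cdot 0 \left(\left(-2\right) 6\right) - 132 = 0 \cdot \frac{1}{3} \cdot 0 \left(-12\right) - 132 = 0 \cdot 0 - 132 = 0 - 132 = -132$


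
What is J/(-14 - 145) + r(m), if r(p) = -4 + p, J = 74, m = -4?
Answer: -1346/159 ≈ -8.4654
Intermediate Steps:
J/(-14 - 145) + r(m) = 74/(-14 - 145) + (-4 - 4) = 74/(-159) - 8 = -1/159*74 - 8 = -74/159 - 8 = -1346/159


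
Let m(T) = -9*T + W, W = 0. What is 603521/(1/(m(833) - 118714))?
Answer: -76170988931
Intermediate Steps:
m(T) = -9*T (m(T) = -9*T + 0 = -9*T)
603521/(1/(m(833) - 118714)) = 603521/(1/(-9*833 - 118714)) = 603521/(1/(-7497 - 118714)) = 603521/(1/(-126211)) = 603521/(-1/126211) = 603521*(-126211) = -76170988931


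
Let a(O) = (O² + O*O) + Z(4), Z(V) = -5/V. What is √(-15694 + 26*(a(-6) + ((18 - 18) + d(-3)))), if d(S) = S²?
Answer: I*√54482/2 ≈ 116.71*I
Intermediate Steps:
a(O) = -5/4 + 2*O² (a(O) = (O² + O*O) - 5/4 = (O² + O²) - 5*¼ = 2*O² - 5/4 = -5/4 + 2*O²)
√(-15694 + 26*(a(-6) + ((18 - 18) + d(-3)))) = √(-15694 + 26*((-5/4 + 2*(-6)²) + ((18 - 18) + (-3)²))) = √(-15694 + 26*((-5/4 + 2*36) + (0 + 9))) = √(-15694 + 26*((-5/4 + 72) + 9)) = √(-15694 + 26*(283/4 + 9)) = √(-15694 + 26*(319/4)) = √(-15694 + 4147/2) = √(-27241/2) = I*√54482/2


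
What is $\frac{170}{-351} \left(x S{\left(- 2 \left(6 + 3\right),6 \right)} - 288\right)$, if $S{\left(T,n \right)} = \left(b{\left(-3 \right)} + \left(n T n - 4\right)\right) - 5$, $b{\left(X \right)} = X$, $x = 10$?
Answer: $\frac{390320}{117} \approx 3336.1$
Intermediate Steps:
$S{\left(T,n \right)} = -12 + T n^{2}$ ($S{\left(T,n \right)} = \left(-3 + \left(n T n - 4\right)\right) - 5 = \left(-3 + \left(T n n - 4\right)\right) - 5 = \left(-3 + \left(T n^{2} - 4\right)\right) - 5 = \left(-3 + \left(-4 + T n^{2}\right)\right) - 5 = \left(-7 + T n^{2}\right) - 5 = -12 + T n^{2}$)
$\frac{170}{-351} \left(x S{\left(- 2 \left(6 + 3\right),6 \right)} - 288\right) = \frac{170}{-351} \left(10 \left(-12 + - 2 \left(6 + 3\right) 6^{2}\right) - 288\right) = 170 \left(- \frac{1}{351}\right) \left(10 \left(-12 + \left(-2\right) 9 \cdot 36\right) - 288\right) = - \frac{170 \left(10 \left(-12 - 648\right) - 288\right)}{351} = - \frac{170 \left(10 \left(-660\right) - 288\right)}{351} = - \frac{170 \left(-6600 - 288\right)}{351} = \left(- \frac{170}{351}\right) \left(-6888\right) = \frac{390320}{117}$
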